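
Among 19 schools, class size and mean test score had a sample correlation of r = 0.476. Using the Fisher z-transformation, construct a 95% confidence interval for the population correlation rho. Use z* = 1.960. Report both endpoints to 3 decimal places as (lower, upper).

(0.028, 0.765)

Fisher z: z_r = atanh(r) = ½·ln((1+0.476)/(1−0.476)) = 0.517800
SE(z) = 1/√(n−3) = 1/√16 = 0.250000
95% ⇒ z* = 1.960; margin = 1.960·0.250000 = 0.490000
CI on z-scale: (0.027800, 1.007800)
Back-transform: tanh(0.027800) = 0.027793, tanh(1.007800) = 0.764851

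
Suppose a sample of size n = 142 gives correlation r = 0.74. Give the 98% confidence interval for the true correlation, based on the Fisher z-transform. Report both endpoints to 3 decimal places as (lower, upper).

(0.637, 0.817)

Fisher z: z_r = atanh(r) = ½·ln((1+0.74)/(1−0.74)) = 0.950479
SE(z) = 1/√(n−3) = 1/√139 = 0.084819
98% ⇒ z* = 2.326; margin = 2.326·0.084819 = 0.197289
CI on z-scale: (0.753190, 1.147768)
Back-transform: tanh(0.753190) = 0.637048, tanh(1.147768) = 0.817013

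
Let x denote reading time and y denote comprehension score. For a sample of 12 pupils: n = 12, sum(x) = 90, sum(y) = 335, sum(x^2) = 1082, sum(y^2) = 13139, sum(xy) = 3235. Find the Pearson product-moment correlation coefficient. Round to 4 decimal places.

Numerator: nΣxy − (Σx)(Σy) = 12·3235 − (90)(335) = 8670
Denominator: √[(nΣx²−(Σx)²)(nΣy²−(Σy)²)]
  nΣx²−(Σx)² = 12·1082 − 8100 = 4884;  nΣy²−(Σy)² = 12·13139 − 112225 = 45443
  √(4884·45443) = √221943612 = 14897.7720
r = 8670 / 14897.7720 = 0.5820

0.5820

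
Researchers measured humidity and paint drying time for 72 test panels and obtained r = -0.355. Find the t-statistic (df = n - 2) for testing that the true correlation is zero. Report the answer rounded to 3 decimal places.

1 − r² = 1 − 0.126025 = 0.873975;  √(1−r²) = 0.934866
√(n−2) = √70 = 8.366600
t = r·√(n−2)/√(1−r²) = -0.355 · 8.366600 / 0.934866 = -3.177

-3.177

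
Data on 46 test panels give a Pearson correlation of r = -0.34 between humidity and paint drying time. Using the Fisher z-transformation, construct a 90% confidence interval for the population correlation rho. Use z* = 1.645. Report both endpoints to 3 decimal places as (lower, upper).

z_r = atanh(-0.34) = -0.354093;  SE = 1/√(n−3) = 1/√43 = 0.152499
z-limits: -0.354093 ± 1.645·0.152499 = -0.354093 ± 0.250861 = [-0.604954, -0.103232]
ρ-limits: (tanh -0.604954, tanh -0.103232) = (-0.541, -0.103)

(-0.541, -0.103)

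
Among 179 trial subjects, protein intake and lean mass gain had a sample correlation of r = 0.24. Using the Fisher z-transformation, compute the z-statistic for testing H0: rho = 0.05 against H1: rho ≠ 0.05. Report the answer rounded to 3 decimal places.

Fisher z: atanh(0.24) = 0.244774, atanh(0.05) = 0.050042
z = (z_r − z_0)·√(n−3) = (0.244774 − 0.050042)·√176 = 0.194732 · 13.266499 = 2.583

2.583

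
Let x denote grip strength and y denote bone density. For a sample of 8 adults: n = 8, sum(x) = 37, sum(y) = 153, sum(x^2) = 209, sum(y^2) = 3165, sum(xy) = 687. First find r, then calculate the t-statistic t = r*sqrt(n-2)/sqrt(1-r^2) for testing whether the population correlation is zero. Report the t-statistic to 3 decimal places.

Numerator: nΣxy − (Σx)(Σy) = 8·687 − (37)(153) = -165
Denominator: √[(nΣx²−(Σx)²)(nΣy²−(Σy)²)]
  nΣx²−(Σx)² = 8·209 − 1369 = 303;  nΣy²−(Σy)² = 8·3165 − 23409 = 1911
  √(303·1911) = √579033 = 760.9422
r = -165 / 760.9422 = -0.2168
t = r·√(n−2)/√(1−r²) = -0.2168·√6 / √(1−0.047002) = -0.531049 / 0.976216 = -0.544

-0.544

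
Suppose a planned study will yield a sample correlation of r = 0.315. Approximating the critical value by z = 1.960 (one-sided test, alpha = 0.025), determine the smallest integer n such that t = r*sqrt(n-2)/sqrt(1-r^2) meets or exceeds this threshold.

r√(n−2)/√(1−r²) ≥ 1.960  ⇔  n−2 ≥ (1.960)²·(1−r²)/r²
(1−r²)/r² = (1−0.099225)/0.099225 = 9.0781
n ≥ 2 + 3.8416·9.0781 = 2 + 34.8744 = 36.8744
⌈36.8744⌉ = 37

37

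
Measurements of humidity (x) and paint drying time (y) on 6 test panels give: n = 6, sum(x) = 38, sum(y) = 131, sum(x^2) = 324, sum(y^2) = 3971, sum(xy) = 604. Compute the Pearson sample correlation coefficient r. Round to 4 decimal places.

S_xy = nΣxy − ΣxΣy = 6·604 − 38·131 = 3624 − 4978 = -1354
S_xx = nΣx² − (Σx)² = 6·324 − 38² = 1944 − 1444 = 500
S_yy = nΣy² − (Σy)² = 6·3971 − 131² = 23826 − 17161 = 6665
r = S_xy / √(S_xx·S_yy) = -1354 / √(500·6665) = -1354 / √3332500 = -1354 / 1825.5136 = -0.7417

-0.7417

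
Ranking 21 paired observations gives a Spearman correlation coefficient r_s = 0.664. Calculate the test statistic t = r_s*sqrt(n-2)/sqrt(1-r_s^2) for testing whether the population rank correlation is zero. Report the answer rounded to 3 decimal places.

3.871

1 − r_s² = 1 − 0.440896 = 0.559104;  √(1−r_s²) = 0.747733
√(n−2) = √19 = 4.358899
t = r_s·√(n−2)/√(1−r_s²) = 0.664 · 4.358899 / 0.747733 = 3.871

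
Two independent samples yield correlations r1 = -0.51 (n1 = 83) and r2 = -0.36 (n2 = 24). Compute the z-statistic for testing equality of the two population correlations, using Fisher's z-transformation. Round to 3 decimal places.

-0.758

Fisher z-transforms: z1 = atanh(-0.51) = -0.562730, z2 = atanh(-0.36) = -0.376886; difference d = -0.185844
Var(d) = 1/80 + 1/21 = 0.0125000 + 0.0476190 = 0.0601190
z = d/√Var(d) = -0.185844 / √0.0601190 = -0.185844 / 0.245192 = -0.758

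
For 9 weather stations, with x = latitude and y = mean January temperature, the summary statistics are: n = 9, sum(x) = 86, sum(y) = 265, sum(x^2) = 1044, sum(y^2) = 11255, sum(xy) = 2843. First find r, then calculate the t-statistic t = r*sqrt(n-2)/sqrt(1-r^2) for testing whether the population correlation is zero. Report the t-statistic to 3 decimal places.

S_xy = nΣxy − ΣxΣy = 9·2843 − 86·265 = 25587 − 22790 = 2797
S_xx = nΣx² − (Σx)² = 9·1044 − 86² = 9396 − 7396 = 2000
S_yy = nΣy² − (Σy)² = 9·11255 − 265² = 101295 − 70225 = 31070
r = S_xy / √(S_xx·S_yy) = 2797 / √(2000·31070) = 2797 / √62140000 = 2797 / 7882.8929 = 0.3548
t = r·√(n−2)/√(1−r²) = 0.3548·√7 / √(1−0.125883) = 0.938713 / 0.934942 = 1.004

1.004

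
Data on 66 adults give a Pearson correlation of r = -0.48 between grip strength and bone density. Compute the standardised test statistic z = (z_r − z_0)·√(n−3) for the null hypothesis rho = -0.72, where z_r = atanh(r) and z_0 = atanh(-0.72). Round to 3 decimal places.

3.053

Fisher z: atanh(-0.48) = -0.522984, atanh(-0.72) = -0.907645
z = (z_r − z_0)·√(n−3) = (-0.522984 − (-0.907645))·√63 = 0.384661 · 7.937254 = 3.053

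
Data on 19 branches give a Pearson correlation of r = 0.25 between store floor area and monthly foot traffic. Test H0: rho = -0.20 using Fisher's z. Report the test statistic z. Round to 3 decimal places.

1.833

z_r = atanh(0.25) = 0.255413,  z_0 = atanh(-0.20) = -0.202733
SE = 1/√(n−3) = 1/√16 = 0.250000
z = (z_r − z_0)/SE = (0.255413 − (-0.202733)) / 0.250000 = 0.458146 / 0.250000 = 1.833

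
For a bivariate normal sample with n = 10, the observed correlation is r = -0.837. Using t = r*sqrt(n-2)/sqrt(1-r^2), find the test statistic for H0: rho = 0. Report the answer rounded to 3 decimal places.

t = r·√(n−2) / √(1−r²) with r = -0.837, n = 10
  = -0.837·√8 / √(1 − 0.700569)
  = -0.837·2.828427 / 0.547203
  = -2.367393 / 0.547203 = -4.326

-4.326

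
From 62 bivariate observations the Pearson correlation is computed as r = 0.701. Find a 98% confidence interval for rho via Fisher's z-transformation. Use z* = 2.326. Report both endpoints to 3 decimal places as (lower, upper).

Fisher z: z_r = atanh(r) = ½·ln((1+0.701)/(1−0.701)) = 0.869264
SE(z) = 1/√(n−3) = 1/√59 = 0.130189
98% ⇒ z* = 2.326; margin = 2.326·0.130189 = 0.302820
CI on z-scale: (0.566444, 1.172084)
Back-transform: tanh(0.566444) = 0.512743, tanh(1.172084) = 0.824939

(0.513, 0.825)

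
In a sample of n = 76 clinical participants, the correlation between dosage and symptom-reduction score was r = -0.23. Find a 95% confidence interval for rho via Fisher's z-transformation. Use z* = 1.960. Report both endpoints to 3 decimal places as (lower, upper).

z_r = atanh(-0.23) = -0.234189;  SE = 1/√(n−3) = 1/√73 = 0.117041
z-limits: -0.234189 ± 1.960·0.117041 = -0.234189 ± 0.229400 = [-0.463589, -0.004789]
ρ-limits: (tanh -0.463589, tanh -0.004789) = (-0.433, -0.005)

(-0.433, -0.005)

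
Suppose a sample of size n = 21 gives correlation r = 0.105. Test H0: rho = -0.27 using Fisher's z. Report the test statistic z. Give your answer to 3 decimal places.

Fisher z: atanh(0.105) = 0.105388, atanh(-0.27) = -0.276864
z = (z_r − z_0)·√(n−3) = (0.105388 − (-0.276864))·√18 = 0.382252 · 4.242641 = 1.622

1.622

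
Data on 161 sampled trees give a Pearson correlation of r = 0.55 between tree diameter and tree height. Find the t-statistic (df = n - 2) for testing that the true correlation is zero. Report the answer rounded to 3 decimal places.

8.304

t = r·√(n−2) / √(1−r²) with r = 0.55, n = 161
  = 0.55·√159 / √(1 − 0.3025)
  = 0.55·12.609520 / 0.835165
  = 6.935236 / 0.835165 = 8.304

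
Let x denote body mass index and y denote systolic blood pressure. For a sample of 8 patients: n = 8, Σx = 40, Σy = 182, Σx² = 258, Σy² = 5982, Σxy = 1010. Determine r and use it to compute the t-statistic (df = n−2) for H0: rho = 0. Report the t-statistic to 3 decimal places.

0.787

S_xy = nΣxy − ΣxΣy = 8·1010 − 40·182 = 8080 − 7280 = 800
S_xx = nΣx² − (Σx)² = 8·258 − 40² = 2064 − 1600 = 464
S_yy = nΣy² − (Σy)² = 8·5982 − 182² = 47856 − 33124 = 14732
r = S_xy / √(S_xx·S_yy) = 800 / √(464·14732) = 800 / √6835648 = 800 / 2614.5072 = 0.3060
t = r·√(n−2)/√(1−r²) = 0.3060·√6 / √(1−0.093636) = 0.749544 / 0.952032 = 0.787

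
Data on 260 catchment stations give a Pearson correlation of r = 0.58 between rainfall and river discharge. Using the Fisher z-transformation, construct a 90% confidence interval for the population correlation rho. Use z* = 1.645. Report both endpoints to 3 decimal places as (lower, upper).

(0.508, 0.644)

Fisher z: z_r = atanh(r) = ½·ln((1+0.58)/(1−0.58)) = 0.662463
SE(z) = 1/√(n−3) = 1/√257 = 0.062378
90% ⇒ z* = 1.645; margin = 1.645·0.062378 = 0.102612
CI on z-scale: (0.559851, 0.765075)
Back-transform: tanh(0.559851) = 0.507867, tanh(0.765075) = 0.644057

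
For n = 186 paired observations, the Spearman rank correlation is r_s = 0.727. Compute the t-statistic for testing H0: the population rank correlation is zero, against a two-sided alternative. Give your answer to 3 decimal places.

14.362

1 − r_s² = 1 − 0.528529 = 0.471471;  √(1−r_s²) = 0.686637
√(n−2) = √184 = 13.564660
t = r_s·√(n−2)/√(1−r_s²) = 0.727 · 13.564660 / 0.686637 = 14.362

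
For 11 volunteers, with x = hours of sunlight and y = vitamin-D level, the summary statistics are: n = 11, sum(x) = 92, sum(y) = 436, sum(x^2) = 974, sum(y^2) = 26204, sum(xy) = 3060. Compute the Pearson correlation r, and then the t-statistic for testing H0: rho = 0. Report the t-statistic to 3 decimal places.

Numerator: nΣxy − (Σx)(Σy) = 11·3060 − (92)(436) = -6452
Denominator: √[(nΣx²−(Σx)²)(nΣy²−(Σy)²)]
  nΣx²−(Σx)² = 11·974 − 8464 = 2250;  nΣy²−(Σy)² = 11·26204 − 190096 = 98148
  √(2250·98148) = √220833000 = 14860.4509
r = -6452 / 14860.4509 = -0.4342
t = r·√(n−2)/√(1−r²) = -0.4342·√9 / √(1−0.188530) = -1.302600 / 0.900816 = -1.446

-1.446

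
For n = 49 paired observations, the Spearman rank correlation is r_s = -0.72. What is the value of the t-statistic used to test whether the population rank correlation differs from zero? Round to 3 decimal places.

-7.113

t = r_s·√(n−2) / √(1−r_s²) with r_s = -0.72, n = 49
  = -0.72·√47 / √(1 − 0.5184)
  = -0.72·6.855655 / 0.693974
  = -4.936072 / 0.693974 = -7.113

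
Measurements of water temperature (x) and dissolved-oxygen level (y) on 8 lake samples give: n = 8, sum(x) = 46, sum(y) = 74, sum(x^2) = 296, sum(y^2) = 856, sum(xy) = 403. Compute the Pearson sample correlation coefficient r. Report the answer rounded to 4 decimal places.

Numerator: nΣxy − (Σx)(Σy) = 8·403 − (46)(74) = -180
Denominator: √[(nΣx²−(Σx)²)(nΣy²−(Σy)²)]
  nΣx²−(Σx)² = 8·296 − 2116 = 252;  nΣy²−(Σy)² = 8·856 − 5476 = 1372
  √(252·1372) = √345744 = 588.0000
r = -180 / 588.0000 = -0.3061

-0.3061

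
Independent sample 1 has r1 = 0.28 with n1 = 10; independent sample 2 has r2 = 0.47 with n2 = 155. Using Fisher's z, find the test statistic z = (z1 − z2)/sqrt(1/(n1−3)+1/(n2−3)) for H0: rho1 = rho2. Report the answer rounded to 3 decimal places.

-0.575

z1 = atanh(0.28) = 0.287682,  z2 = atanh(0.47) = 0.510070
SE = √(1/(n1−3) + 1/(n2−3)) = √(1/7 + 1/152) = √(0.1428571 + 0.0065789) = √0.1494360 = 0.386570
z = (z1 − z2)/SE = (0.287682 − 0.510070) / 0.386570 = -0.222388 / 0.386570 = -0.575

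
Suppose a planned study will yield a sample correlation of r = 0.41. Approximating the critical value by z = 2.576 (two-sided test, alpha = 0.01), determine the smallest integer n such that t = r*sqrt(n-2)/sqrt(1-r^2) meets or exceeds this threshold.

35

r√(n−2)/√(1−r²) ≥ 2.576  ⇔  n−2 ≥ (2.576)²·(1−r²)/r²
(1−r²)/r² = (1−0.1681)/0.1681 = 4.9488
n ≥ 2 + 6.635776·4.9488 = 2 + 32.8391 = 34.8391
⌈34.8391⌉ = 35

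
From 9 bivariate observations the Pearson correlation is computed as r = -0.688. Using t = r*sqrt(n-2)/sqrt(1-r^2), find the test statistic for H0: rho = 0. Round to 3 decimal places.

1 − r² = 1 − 0.473344 = 0.526656;  √(1−r²) = 0.725711
√(n−2) = √7 = 2.645751
t = r·√(n−2)/√(1−r²) = -0.688 · 2.645751 / 0.725711 = -2.508

-2.508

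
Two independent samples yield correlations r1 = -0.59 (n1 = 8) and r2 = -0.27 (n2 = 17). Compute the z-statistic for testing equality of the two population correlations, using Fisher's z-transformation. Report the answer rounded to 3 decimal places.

-0.769

Fisher z-transforms: z1 = atanh(-0.59) = -0.677666, z2 = atanh(-0.27) = -0.276864; difference d = -0.400802
Var(d) = 1/5 + 1/14 = 0.2000000 + 0.0714286 = 0.2714286
z = d/√Var(d) = -0.400802 / √0.2714286 = -0.400802 / 0.520988 = -0.769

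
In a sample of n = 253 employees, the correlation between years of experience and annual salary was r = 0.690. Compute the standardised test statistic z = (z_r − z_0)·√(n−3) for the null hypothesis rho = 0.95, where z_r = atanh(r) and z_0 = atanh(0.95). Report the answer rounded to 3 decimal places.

Fisher z: atanh(0.690) = 0.847956, atanh(0.95) = 1.831781
z = (z_r − z_0)·√(n−3) = (0.847956 − 1.831781)·√250 = -0.983825 · 15.811388 = -15.556

-15.556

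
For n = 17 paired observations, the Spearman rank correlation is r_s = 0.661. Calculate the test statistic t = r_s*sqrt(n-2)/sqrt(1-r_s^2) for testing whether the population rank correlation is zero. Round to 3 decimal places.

3.412

1 − r_s² = 1 − 0.436921 = 0.563079;  √(1−r_s²) = 0.750386
√(n−2) = √15 = 3.872983
t = r_s·√(n−2)/√(1−r_s²) = 0.661 · 3.872983 / 0.750386 = 3.412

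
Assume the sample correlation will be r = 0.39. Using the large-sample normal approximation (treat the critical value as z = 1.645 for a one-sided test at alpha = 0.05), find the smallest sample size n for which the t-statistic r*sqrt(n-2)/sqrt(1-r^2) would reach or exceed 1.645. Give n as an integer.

18

Need r·√(n−2)/√(1−r²) ≥ 1.645
√(n−2) ≥ 1.645·√(1−0.1521) / 0.39 = 1.645·0.920815 / 0.39 = 3.8840
n−2 ≥ 15.0855  ⇒  n ≥ 17.0855
Smallest integer n = 18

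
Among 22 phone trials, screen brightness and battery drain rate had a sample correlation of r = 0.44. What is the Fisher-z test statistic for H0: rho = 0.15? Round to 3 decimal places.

z_r = atanh(0.44) = 0.472231,  z_0 = atanh(0.15) = 0.151140
SE = 1/√(n−3) = 1/√19 = 0.229416
z = (z_r − z_0)/SE = (0.472231 − 0.151140) / 0.229416 = 0.321091 / 0.229416 = 1.400

1.400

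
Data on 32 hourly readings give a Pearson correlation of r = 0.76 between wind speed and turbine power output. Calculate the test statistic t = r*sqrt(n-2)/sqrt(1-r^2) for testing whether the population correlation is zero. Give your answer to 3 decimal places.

t = r·√(n−2) / √(1−r²) with r = 0.76, n = 32
  = 0.76·√30 / √(1 − 0.5776)
  = 0.76·5.477226 / 0.649923
  = 4.162692 / 0.649923 = 6.405

6.405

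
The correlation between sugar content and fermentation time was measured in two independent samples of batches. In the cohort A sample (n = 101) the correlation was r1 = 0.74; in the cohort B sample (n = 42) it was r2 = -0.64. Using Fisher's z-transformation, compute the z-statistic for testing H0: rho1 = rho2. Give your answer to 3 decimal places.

Fisher z-transforms: z1 = atanh(0.74) = 0.950479, z2 = atanh(-0.64) = -0.758174; difference d = 1.708653
Var(d) = 1/98 + 1/39 = 0.0102041 + 0.0256410 = 0.0358451
z = d/√Var(d) = 1.708653 / √0.0358451 = 1.708653 / 0.189328 = 9.025

9.025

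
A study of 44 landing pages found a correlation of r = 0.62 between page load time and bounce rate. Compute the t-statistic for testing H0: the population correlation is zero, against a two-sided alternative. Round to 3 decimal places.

5.121

t = r·√(n−2) / √(1−r²) with r = 0.62, n = 44
  = 0.62·√42 / √(1 − 0.3844)
  = 0.62·6.480741 / 0.784602
  = 4.018059 / 0.784602 = 5.121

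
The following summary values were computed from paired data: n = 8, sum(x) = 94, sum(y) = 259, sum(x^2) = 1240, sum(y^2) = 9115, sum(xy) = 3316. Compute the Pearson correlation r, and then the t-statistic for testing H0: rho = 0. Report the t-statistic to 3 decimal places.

Numerator: nΣxy − (Σx)(Σy) = 8·3316 − (94)(259) = 2182
Denominator: √[(nΣx²−(Σx)²)(nΣy²−(Σy)²)]
  nΣx²−(Σx)² = 8·1240 − 8836 = 1084;  nΣy²−(Σy)² = 8·9115 − 67081 = 5839
  √(1084·5839) = √6329476 = 2515.8450
r = 2182 / 2515.8450 = 0.8673
t = r·√(n−2)/√(1−r²) = 0.8673·√6 / √(1−0.752209) = 2.124442 / 0.497786 = 4.268

4.268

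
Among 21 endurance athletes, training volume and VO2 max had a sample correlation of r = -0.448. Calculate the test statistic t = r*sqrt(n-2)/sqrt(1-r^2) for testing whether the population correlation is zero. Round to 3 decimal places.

-2.184

1 − r² = 1 − 0.200704 = 0.799296;  √(1−r²) = 0.894034
√(n−2) = √19 = 4.358899
t = r·√(n−2)/√(1−r²) = -0.448 · 4.358899 / 0.894034 = -2.184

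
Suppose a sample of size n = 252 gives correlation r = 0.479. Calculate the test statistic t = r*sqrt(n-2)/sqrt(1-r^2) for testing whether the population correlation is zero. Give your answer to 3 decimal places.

8.628

t = r·√(n−2) / √(1−r²) with r = 0.479, n = 252
  = 0.479·√250 / √(1 − 0.229441)
  = 0.479·15.811388 / 0.877815
  = 7.573655 / 0.877815 = 8.628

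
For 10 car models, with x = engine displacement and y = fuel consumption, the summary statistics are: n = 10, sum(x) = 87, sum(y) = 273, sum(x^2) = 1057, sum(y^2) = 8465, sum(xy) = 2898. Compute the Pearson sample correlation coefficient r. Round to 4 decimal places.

0.9488

S_xy = nΣxy − ΣxΣy = 10·2898 − 87·273 = 28980 − 23751 = 5229
S_xx = nΣx² − (Σx)² = 10·1057 − 87² = 10570 − 7569 = 3001
S_yy = nΣy² − (Σy)² = 10·8465 − 273² = 84650 − 74529 = 10121
r = S_xy / √(S_xx·S_yy) = 5229 / √(3001·10121) = 5229 / √30373121 = 5229 / 5511.1815 = 0.9488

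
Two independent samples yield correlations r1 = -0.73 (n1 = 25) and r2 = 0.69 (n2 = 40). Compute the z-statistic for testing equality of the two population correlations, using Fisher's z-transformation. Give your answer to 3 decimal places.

-6.599

z1 = atanh(-0.73) = -0.928727,  z2 = atanh(0.69) = 0.847956
SE = √(1/(n1−3) + 1/(n2−3)) = √(1/22 + 1/37) = √(0.0454545 + 0.0270270) = √0.0724815 = 0.269224
z = (z1 − z2)/SE = (-0.928727 − 0.847956) / 0.269224 = -1.776683 / 0.269224 = -6.599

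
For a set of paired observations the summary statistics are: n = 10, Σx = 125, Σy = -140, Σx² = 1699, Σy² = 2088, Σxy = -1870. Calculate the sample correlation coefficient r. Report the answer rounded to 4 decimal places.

-0.9078

Numerator: nΣxy − (Σx)(Σy) = 10·(-1870) − (125)(-140) = -1200
Denominator: √[(nΣx²−(Σx)²)(nΣy²−(Σy)²)]
  nΣx²−(Σx)² = 10·1699 − 15625 = 1365;  nΣy²−(Σy)² = 10·2088 − 19600 = 1280
  √(1365·1280) = √1747200 = 1321.8169
r = -1200 / 1321.8169 = -0.9078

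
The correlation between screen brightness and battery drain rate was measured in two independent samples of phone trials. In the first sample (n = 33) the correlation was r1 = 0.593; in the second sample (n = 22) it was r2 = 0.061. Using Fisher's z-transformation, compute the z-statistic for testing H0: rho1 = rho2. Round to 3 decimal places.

z1 = atanh(0.593) = 0.682281,  z2 = atanh(0.061) = 0.061076
SE = √(1/(n1−3) + 1/(n2−3)) = √(1/30 + 1/19) = √(0.0333333 + 0.0526316) = √0.0859649 = 0.293198
z = (z1 − z2)/SE = (0.682281 − 0.061076) / 0.293198 = 0.621205 / 0.293198 = 2.119

2.119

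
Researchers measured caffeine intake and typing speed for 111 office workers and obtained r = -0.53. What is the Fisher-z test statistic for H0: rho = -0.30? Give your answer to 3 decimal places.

-2.916

Fisher z: atanh(-0.53) = -0.590145, atanh(-0.30) = -0.309520
z = (z_r − z_0)·√(n−3) = (-0.590145 − (-0.309520))·√108 = -0.280625 · 10.392305 = -2.916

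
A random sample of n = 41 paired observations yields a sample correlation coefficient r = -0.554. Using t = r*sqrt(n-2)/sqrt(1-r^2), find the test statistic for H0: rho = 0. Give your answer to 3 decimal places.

-4.156

t = r·√(n−2) / √(1−r²) with r = -0.554, n = 41
  = -0.554·√39 / √(1 − 0.306916)
  = -0.554·6.244998 / 0.832517
  = -3.459729 / 0.832517 = -4.156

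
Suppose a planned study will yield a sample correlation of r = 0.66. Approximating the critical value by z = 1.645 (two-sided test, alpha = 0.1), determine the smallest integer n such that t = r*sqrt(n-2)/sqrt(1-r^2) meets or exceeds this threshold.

Need r·√(n−2)/√(1−r²) ≥ 1.645
√(n−2) ≥ 1.645·√(1−0.4356) / 0.66 = 1.645·0.751266 / 0.66 = 1.8725
n−2 ≥ 3.5063  ⇒  n ≥ 5.5063
Smallest integer n = 6

6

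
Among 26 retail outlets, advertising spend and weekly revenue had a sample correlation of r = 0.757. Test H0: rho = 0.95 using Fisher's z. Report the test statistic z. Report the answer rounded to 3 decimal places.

Fisher z: atanh(0.757) = 0.989151, atanh(0.95) = 1.831781
z = (z_r − z_0)·√(n−3) = (0.989151 − 1.831781)·√23 = -0.842630 · 4.795832 = -4.041

-4.041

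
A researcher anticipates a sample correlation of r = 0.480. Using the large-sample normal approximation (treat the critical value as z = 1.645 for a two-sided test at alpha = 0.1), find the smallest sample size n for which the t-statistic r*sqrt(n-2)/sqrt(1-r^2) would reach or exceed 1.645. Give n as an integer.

Need r·√(n−2)/√(1−r²) ≥ 1.645
√(n−2) ≥ 1.645·√(1−0.230400) / 0.480 = 1.645·0.877268 / 0.480 = 3.0065
n−2 ≥ 9.0390  ⇒  n ≥ 11.0390
Smallest integer n = 12

12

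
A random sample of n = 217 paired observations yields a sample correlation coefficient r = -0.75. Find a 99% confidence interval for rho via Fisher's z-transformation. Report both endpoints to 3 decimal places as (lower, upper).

Fisher z: z_r = atanh(r) = ½·ln((1+(-0.75))/(1−(-0.75))) = -0.972955
SE(z) = 1/√(n−3) = 1/√214 = 0.068359
99% ⇒ z* = 2.576; margin = 2.576·0.068359 = 0.176093
CI on z-scale: (-1.149048, -0.796862)
Back-transform: tanh(-1.149048) = -0.817438, tanh(-0.796862) = -0.662279

(-0.817, -0.662)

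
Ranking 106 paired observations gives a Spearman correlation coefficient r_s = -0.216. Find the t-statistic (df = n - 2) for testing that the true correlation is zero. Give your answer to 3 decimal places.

t = r_s·√(n−2) / √(1−r_s²) with r_s = -0.216, n = 106
  = -0.216·√104 / √(1 − 0.046656)
  = -0.216·10.198039 / 0.976393
  = -2.202776 / 0.976393 = -2.256

-2.256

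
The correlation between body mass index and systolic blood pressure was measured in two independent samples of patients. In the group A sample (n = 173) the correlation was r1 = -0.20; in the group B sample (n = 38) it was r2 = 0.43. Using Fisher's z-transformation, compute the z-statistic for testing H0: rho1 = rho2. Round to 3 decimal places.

z1 = atanh(-0.20) = -0.202733,  z2 = atanh(0.43) = 0.459897
SE = √(1/(n1−3) + 1/(n2−3)) = √(1/170 + 1/35) = √(0.0058824 + 0.0285714) = √0.0344538 = 0.185617
z = (z1 − z2)/SE = (-0.202733 − 0.459897) / 0.185617 = -0.662630 / 0.185617 = -3.570

-3.570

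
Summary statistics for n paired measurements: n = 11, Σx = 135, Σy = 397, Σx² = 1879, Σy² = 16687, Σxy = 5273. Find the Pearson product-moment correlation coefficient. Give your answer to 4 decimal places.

0.5535

S_xy = nΣxy − ΣxΣy = 11·5273 − 135·397 = 58003 − 53595 = 4408
S_xx = nΣx² − (Σx)² = 11·1879 − 135² = 20669 − 18225 = 2444
S_yy = nΣy² − (Σy)² = 11·16687 − 397² = 183557 − 157609 = 25948
r = S_xy / √(S_xx·S_yy) = 4408 / √(2444·25948) = 4408 / √63416912 = 4408 / 7963.4736 = 0.5535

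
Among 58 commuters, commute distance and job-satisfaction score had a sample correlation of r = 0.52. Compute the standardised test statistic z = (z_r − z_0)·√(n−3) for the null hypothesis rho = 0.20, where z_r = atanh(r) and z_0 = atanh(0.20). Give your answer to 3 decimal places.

z_r = atanh(0.52) = 0.576340,  z_0 = atanh(0.20) = 0.202733
SE = 1/√(n−3) = 1/√55 = 0.134840
z = (z_r − z_0)/SE = (0.576340 − 0.202733) / 0.134840 = 0.373607 / 0.134840 = 2.771

2.771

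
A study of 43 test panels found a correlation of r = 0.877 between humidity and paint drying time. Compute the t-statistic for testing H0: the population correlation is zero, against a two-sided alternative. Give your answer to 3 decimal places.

t = r·√(n−2) / √(1−r²) with r = 0.877, n = 43
  = 0.877·√41 / √(1 − 0.769129)
  = 0.877·6.403124 / 0.480490
  = 5.615540 / 0.480490 = 11.687

11.687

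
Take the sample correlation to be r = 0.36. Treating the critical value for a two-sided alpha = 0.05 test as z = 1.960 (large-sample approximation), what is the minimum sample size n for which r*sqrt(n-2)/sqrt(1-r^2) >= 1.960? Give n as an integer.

28

r√(n−2)/√(1−r²) ≥ 1.960  ⇔  n−2 ≥ (1.960)²·(1−r²)/r²
(1−r²)/r² = (1−0.1296)/0.1296 = 6.7160
n ≥ 2 + 3.8416·6.7160 = 2 + 25.8002 = 27.8002
⌈27.8002⌉ = 28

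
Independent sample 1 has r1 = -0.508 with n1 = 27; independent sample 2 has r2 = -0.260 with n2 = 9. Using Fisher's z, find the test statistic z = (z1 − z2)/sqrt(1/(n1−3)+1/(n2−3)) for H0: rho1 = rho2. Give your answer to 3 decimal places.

-0.644

z1 = atanh(-0.508) = -0.560030,  z2 = atanh(-0.260) = -0.266108
SE = √(1/(n1−3) + 1/(n2−3)) = √(1/24 + 1/6) = √(0.0416667 + 0.1666667) = √0.2083334 = 0.456436
z = (z1 − z2)/SE = (-0.560030 − (-0.266108)) / 0.456436 = -0.293922 / 0.456436 = -0.644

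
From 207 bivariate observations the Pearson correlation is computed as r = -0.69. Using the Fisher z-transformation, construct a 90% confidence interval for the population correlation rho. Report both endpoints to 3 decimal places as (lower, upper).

(-0.746, -0.625)

z_r = atanh(-0.69) = -0.847956;  SE = 1/√(n−3) = 1/√204 = 0.070014
z-limits: -0.847956 ± 1.645·0.070014 = -0.847956 ± 0.115173 = [-0.963129, -0.732783]
ρ-limits: (tanh -0.963129, tanh -0.732783) = (-0.746, -0.625)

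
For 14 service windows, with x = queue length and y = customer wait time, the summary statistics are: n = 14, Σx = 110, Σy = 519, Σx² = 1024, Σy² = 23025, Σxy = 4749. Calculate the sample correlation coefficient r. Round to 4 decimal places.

S_xy = nΣxy − ΣxΣy = 14·4749 − 110·519 = 66486 − 57090 = 9396
S_xx = nΣx² − (Σx)² = 14·1024 − 110² = 14336 − 12100 = 2236
S_yy = nΣy² − (Σy)² = 14·23025 − 519² = 322350 − 269361 = 52989
r = S_xy / √(S_xx·S_yy) = 9396 / √(2236·52989) = 9396 / √118483404 = 9396 / 10885.0082 = 0.8632

0.8632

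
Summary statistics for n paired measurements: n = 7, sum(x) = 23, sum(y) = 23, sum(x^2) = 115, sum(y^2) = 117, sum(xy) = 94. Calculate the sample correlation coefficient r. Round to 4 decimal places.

S_xy = nΣxy − ΣxΣy = 7·94 − 23·23 = 658 − 529 = 129
S_xx = nΣx² − (Σx)² = 7·115 − 23² = 805 − 529 = 276
S_yy = nΣy² − (Σy)² = 7·117 − 23² = 819 − 529 = 290
r = S_xy / √(S_xx·S_yy) = 129 / √(276·290) = 129 / √80040 = 129 / 282.9134 = 0.4560

0.4560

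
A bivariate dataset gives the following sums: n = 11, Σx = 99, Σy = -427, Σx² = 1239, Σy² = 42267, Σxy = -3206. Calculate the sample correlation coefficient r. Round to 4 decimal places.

0.2130

Numerator: nΣxy − (Σx)(Σy) = 11·(-3206) − (99)(-427) = 7007
Denominator: √[(nΣx²−(Σx)²)(nΣy²−(Σy)²)]
  nΣx²−(Σx)² = 11·1239 − 9801 = 3828;  nΣy²−(Σy)² = 11·42267 − 182329 = 282608
  √(3828·282608) = √1081823424 = 32891.0843
r = 7007 / 32891.0843 = 0.2130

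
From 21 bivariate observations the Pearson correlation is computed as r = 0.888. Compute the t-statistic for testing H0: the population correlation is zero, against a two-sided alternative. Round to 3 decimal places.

8.417

1 − r² = 1 − 0.788544 = 0.211456;  √(1−r²) = 0.459843
√(n−2) = √19 = 4.358899
t = r·√(n−2)/√(1−r²) = 0.888 · 4.358899 / 0.459843 = 8.417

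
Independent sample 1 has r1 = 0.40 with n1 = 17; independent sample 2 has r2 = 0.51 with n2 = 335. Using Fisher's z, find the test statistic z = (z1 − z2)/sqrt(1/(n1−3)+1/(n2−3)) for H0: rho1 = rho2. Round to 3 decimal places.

Fisher z-transforms: z1 = atanh(0.40) = 0.423649, z2 = atanh(0.51) = 0.562730; difference d = -0.139081
Var(d) = 1/14 + 1/332 = 0.0714286 + 0.0030120 = 0.0744406
z = d/√Var(d) = -0.139081 / √0.0744406 = -0.139081 / 0.272838 = -0.510

-0.510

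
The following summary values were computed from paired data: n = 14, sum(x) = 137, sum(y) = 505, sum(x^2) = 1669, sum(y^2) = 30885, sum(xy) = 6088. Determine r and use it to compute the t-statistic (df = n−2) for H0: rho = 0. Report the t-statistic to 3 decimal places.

2.354

S_xy = nΣxy − ΣxΣy = 14·6088 − 137·505 = 85232 − 69185 = 16047
S_xx = nΣx² − (Σx)² = 14·1669 − 137² = 23366 − 18769 = 4597
S_yy = nΣy² − (Σy)² = 14·30885 − 505² = 432390 − 255025 = 177365
r = S_xy / √(S_xx·S_yy) = 16047 / √(4597·177365) = 16047 / √815346905 = 16047 / 28554.2800 = 0.5620
t = r·√(n−2)/√(1−r²) = 0.5620·√12 / √(1−0.315844) = 1.946825 / 0.827137 = 2.354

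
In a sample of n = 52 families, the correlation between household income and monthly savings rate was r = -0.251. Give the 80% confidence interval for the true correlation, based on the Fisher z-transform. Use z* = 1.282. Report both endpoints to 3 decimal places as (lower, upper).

Fisher z: z_r = atanh(r) = ½·ln((1+(-0.251))/(1−(-0.251))) = -0.256480
SE(z) = 1/√(n−3) = 1/√49 = 0.142857
80% ⇒ z* = 1.282; margin = 1.282·0.142857 = 0.183143
CI on z-scale: (-0.439623, -0.073337)
Back-transform: tanh(-0.439623) = -0.413332, tanh(-0.073337) = -0.073206

(-0.413, -0.073)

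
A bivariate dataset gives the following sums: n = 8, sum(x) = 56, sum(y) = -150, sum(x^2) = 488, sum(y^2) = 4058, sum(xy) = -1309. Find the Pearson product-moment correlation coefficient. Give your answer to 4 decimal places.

Numerator: nΣxy − (Σx)(Σy) = 8·(-1309) − (56)(-150) = -2072
Denominator: √[(nΣx²−(Σx)²)(nΣy²−(Σy)²)]
  nΣx²−(Σx)² = 8·488 − 3136 = 768;  nΣy²−(Σy)² = 8·4058 − 22500 = 9964
  √(768·9964) = √7652352 = 2766.2885
r = -2072 / 2766.2885 = -0.7490

-0.7490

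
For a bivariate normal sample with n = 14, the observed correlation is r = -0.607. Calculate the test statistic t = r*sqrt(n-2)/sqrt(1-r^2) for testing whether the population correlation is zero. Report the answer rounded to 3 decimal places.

-2.646

t = r·√(n−2) / √(1−r²) with r = -0.607, n = 14
  = -0.607·√12 / √(1 − 0.368449)
  = -0.607·3.464102 / 0.794702
  = -2.102710 / 0.794702 = -2.646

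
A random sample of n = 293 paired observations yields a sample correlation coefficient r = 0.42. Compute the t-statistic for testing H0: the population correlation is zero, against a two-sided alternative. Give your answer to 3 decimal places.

t = r·√(n−2) / √(1−r²) with r = 0.42, n = 293
  = 0.42·√291 / √(1 − 0.1764)
  = 0.42·17.058722 / 0.907524
  = 7.164663 / 0.907524 = 7.895

7.895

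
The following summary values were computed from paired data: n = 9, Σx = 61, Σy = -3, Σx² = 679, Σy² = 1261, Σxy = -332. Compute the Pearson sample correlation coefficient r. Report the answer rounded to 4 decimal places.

S_xy = nΣxy − ΣxΣy = 9·(-332) − 61·(-3) = -2988 − (-183) = -2805
S_xx = nΣx² − (Σx)² = 9·679 − 61² = 6111 − 3721 = 2390
S_yy = nΣy² − (Σy)² = 9·1261 − (-3)² = 11349 − 9 = 11340
r = S_xy / √(S_xx·S_yy) = -2805 / √(2390·11340) = -2805 / √27102600 = -2805 / 5206.0158 = -0.5388

-0.5388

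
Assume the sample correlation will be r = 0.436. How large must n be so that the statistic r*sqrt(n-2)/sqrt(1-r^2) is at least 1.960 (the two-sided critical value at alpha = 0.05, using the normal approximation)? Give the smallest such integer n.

19

r√(n−2)/√(1−r²) ≥ 1.960  ⇔  n−2 ≥ (1.960)²·(1−r²)/r²
(1−r²)/r² = (1−0.190096)/0.190096 = 4.2605
n ≥ 2 + 3.8416·4.2605 = 2 + 16.3671 = 18.3671
⌈18.3671⌉ = 19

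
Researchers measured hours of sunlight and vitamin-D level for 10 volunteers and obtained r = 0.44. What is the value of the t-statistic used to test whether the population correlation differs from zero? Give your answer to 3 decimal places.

1.386

t = r·√(n−2) / √(1−r²) with r = 0.44, n = 10
  = 0.44·√8 / √(1 − 0.1936)
  = 0.44·2.828427 / 0.897998
  = 1.244508 / 0.897998 = 1.386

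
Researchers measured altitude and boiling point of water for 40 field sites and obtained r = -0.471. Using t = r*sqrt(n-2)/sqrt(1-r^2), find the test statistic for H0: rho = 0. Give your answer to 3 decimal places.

-3.291

t = r·√(n−2) / √(1−r²) with r = -0.471, n = 40
  = -0.471·√38 / √(1 − 0.221841)
  = -0.471·6.164414 / 0.882133
  = -2.903439 / 0.882133 = -3.291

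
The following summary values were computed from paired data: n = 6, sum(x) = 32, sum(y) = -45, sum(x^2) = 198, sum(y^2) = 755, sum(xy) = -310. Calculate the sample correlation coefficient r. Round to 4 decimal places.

-0.6553

Numerator: nΣxy − (Σx)(Σy) = 6·(-310) − (32)(-45) = -420
Denominator: √[(nΣx²−(Σx)²)(nΣy²−(Σy)²)]
  nΣx²−(Σx)² = 6·198 − 1024 = 164;  nΣy²−(Σy)² = 6·755 − 2025 = 2505
  √(164·2505) = √410820 = 640.9524
r = -420 / 640.9524 = -0.6553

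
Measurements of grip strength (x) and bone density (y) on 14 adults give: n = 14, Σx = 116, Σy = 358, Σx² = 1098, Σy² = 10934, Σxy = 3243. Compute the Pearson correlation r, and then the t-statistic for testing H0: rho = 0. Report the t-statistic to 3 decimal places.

2.346

S_xy = nΣxy − ΣxΣy = 14·3243 − 116·358 = 45402 − 41528 = 3874
S_xx = nΣx² − (Σx)² = 14·1098 − 116² = 15372 − 13456 = 1916
S_yy = nΣy² − (Σy)² = 14·10934 − 358² = 153076 − 128164 = 24912
r = S_xy / √(S_xx·S_yy) = 3874 / √(1916·24912) = 3874 / √47731392 = 3874 / 6908.7909 = 0.5607
t = r·√(n−2)/√(1−r²) = 0.5607·√12 / √(1−0.314384) = 1.942322 / 0.828019 = 2.346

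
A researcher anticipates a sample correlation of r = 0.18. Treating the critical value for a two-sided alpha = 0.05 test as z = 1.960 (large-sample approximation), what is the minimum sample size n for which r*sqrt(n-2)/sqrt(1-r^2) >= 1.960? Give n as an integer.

r√(n−2)/√(1−r²) ≥ 1.960  ⇔  n−2 ≥ (1.960)²·(1−r²)/r²
(1−r²)/r² = (1−0.0324)/0.0324 = 29.8642
n ≥ 2 + 3.8416·29.8642 = 2 + 114.7263 = 116.7263
⌈116.7263⌉ = 117

117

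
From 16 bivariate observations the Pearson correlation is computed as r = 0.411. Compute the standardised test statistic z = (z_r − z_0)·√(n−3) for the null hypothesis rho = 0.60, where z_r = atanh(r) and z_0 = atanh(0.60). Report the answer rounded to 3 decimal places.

z_r = atanh(0.411) = 0.436814,  z_0 = atanh(0.60) = 0.693147
SE = 1/√(n−3) = 1/√13 = 0.277350
z = (z_r − z_0)/SE = (0.436814 − 0.693147) / 0.277350 = -0.256333 / 0.277350 = -0.924

-0.924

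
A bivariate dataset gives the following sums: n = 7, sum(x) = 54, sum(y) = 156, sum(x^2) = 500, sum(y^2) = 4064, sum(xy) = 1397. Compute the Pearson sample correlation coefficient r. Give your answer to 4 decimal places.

S_xy = nΣxy − ΣxΣy = 7·1397 − 54·156 = 9779 − 8424 = 1355
S_xx = nΣx² − (Σx)² = 7·500 − 54² = 3500 − 2916 = 584
S_yy = nΣy² − (Σy)² = 7·4064 − 156² = 28448 − 24336 = 4112
r = S_xy / √(S_xx·S_yy) = 1355 / √(584·4112) = 1355 / √2401408 = 1355 / 1549.6477 = 0.8744

0.8744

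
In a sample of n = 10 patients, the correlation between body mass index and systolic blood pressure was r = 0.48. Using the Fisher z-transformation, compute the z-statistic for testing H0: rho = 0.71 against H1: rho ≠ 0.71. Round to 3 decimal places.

z_r = atanh(0.48) = 0.522984,  z_0 = atanh(0.71) = 0.887184
SE = 1/√(n−3) = 1/√7 = 0.377964
z = (z_r − z_0)/SE = (0.522984 − 0.887184) / 0.377964 = -0.364200 / 0.377964 = -0.964

-0.964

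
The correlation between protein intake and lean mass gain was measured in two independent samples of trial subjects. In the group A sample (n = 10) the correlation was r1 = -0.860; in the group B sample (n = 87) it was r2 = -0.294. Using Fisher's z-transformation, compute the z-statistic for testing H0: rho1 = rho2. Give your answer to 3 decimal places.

z1 = atanh(-0.860) = -1.293345,  z2 = atanh(-0.294) = -0.302939
SE = √(1/(n1−3) + 1/(n2−3)) = √(1/7 + 1/84) = √(0.1428571 + 0.0119048) = √0.1547619 = 0.393398
z = (z1 − z2)/SE = (-1.293345 − (-0.302939)) / 0.393398 = -0.990406 / 0.393398 = -2.518

-2.518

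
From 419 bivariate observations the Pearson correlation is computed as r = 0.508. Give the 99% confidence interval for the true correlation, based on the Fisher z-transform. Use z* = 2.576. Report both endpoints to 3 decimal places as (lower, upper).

(0.408, 0.596)

z_r = atanh(0.508) = 0.560030;  SE = 1/√(n−3) = 1/√416 = 0.049029
z-limits: 0.560030 ± 2.576·0.049029 = 0.560030 ± 0.126299 = [0.433731, 0.686329]
ρ-limits: (tanh 0.433731, tanh 0.686329) = (0.408, 0.596)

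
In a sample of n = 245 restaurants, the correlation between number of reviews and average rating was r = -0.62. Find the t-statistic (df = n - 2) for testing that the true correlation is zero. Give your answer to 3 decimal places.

-12.318

t = r·√(n−2) / √(1−r²) with r = -0.62, n = 245
  = -0.62·√243 / √(1 − 0.3844)
  = -0.62·15.588457 / 0.784602
  = -9.664843 / 0.784602 = -12.318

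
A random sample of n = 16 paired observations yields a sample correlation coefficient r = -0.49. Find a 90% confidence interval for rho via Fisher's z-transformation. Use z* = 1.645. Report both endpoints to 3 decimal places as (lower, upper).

(-0.758, -0.080)

z_r = atanh(-0.49) = -0.536060;  SE = 1/√(n−3) = 1/√13 = 0.277350
z-limits: -0.536060 ± 1.645·0.277350 = -0.536060 ± 0.456241 = [-0.992301, -0.079819]
ρ-limits: (tanh -0.992301, tanh -0.079819) = (-0.758, -0.080)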